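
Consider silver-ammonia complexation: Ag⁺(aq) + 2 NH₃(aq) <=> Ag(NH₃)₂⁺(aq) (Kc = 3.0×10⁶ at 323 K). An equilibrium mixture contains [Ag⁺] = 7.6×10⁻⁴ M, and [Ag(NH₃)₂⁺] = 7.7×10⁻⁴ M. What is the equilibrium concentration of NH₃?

At equilibrium, Kc = [Ag(NH₃)₂⁺] / ([Ag⁺]·[NH₃]²) = 3.0×10⁶.
(7.7×10⁻⁴) / ((7.6×10⁻⁴)·([NH₃])²) = 3.0×10⁶
[NH₃]² = 3.38×10⁻⁷ ⇒ [NH₃] = 5.8×10⁻⁴ M

[NH₃] = 5.8×10⁻⁴ M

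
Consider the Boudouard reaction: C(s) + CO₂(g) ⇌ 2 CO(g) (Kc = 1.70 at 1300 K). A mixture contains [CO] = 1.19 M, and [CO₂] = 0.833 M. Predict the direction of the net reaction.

neither direction; the system is at equilibrium

(C is a pure solid — omitted from Qc.)
Qc = [CO]² / [CO₂] = (1.19)² / (0.833) = 1.70
Qc = 1.70 = Kc, so the system is already at equilibrium.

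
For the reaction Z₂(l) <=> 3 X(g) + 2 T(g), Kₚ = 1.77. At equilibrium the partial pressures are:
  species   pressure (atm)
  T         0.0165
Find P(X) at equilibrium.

P(X) = 18.7 atm

(Z₂ is a pure liquid — omitted from Kₚ.)
At equilibrium, Kₚ = P(X)³·P(T)² = 1.77.
(P(X))³·(0.0165)² = 1.77
P(X)³ = 6500 ⇒ P(X) = 18.7 atm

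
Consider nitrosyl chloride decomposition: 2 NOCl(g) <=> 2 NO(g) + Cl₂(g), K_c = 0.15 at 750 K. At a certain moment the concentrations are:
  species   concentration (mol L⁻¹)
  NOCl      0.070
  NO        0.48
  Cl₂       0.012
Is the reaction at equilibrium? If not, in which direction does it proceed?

Q_c = [NO]²·[Cl₂] / [NOCl]² = (0.48)²·(0.012) / (0.070)² = 0.56
Q_c = 0.56 > K_c = 0.15, so the reverse reaction proceeds.

in the reverse direction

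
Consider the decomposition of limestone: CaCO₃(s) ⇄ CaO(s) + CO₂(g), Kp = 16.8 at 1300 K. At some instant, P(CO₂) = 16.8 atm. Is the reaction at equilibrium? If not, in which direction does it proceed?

at equilibrium

(CaCO₃, CaO are pure solids — omitted from Qp.)
Qp = P(CO₂) = 16.8
Qp = 16.8 = Kp, so the system is already at equilibrium.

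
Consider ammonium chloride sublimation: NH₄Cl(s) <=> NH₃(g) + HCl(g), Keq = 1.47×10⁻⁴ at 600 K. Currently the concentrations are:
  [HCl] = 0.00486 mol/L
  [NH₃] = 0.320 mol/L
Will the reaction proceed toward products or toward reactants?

to the left

(NH₄Cl is a pure solid — omitted from Q.)
Q = [NH₃]·[HCl] = (0.320)·(0.00486) = 0.00156
Q = 0.00156 > Keq = 1.47×10⁻⁴, so the reverse reaction proceeds.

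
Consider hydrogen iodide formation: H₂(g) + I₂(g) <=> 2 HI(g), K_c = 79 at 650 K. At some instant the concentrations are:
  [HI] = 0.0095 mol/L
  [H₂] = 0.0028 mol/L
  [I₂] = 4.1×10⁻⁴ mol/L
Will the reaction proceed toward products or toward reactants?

Q_c = [HI]² / ([H₂]·[I₂]) = (0.0095)² / ((0.0028)·(4.1×10⁻⁴)) = 79
Q_c = 79 = K_c, so the system is already at equilibrium.

no net change (already at equilibrium)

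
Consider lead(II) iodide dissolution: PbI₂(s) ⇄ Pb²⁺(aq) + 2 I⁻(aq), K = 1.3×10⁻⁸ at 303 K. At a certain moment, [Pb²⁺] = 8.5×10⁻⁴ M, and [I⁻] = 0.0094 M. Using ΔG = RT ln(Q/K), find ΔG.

(PbI₂ is a pure solid — omitted from Q.)
Q = [Pb²⁺]·[I⁻]² = (8.5×10⁻⁴)·(0.0094)² = 7.51×10⁻⁸
ΔG = RT ln(Q/K) = (8.314 J mol⁻¹ K⁻¹)(303 K) × ln(7.51×10⁻⁸/1.3×10⁻⁸)
   = (2.519 kJ/mol)(1.754) = 4.42 kJ/mol
ΔG > 0, so the forward reaction is non-spontaneous (proceeds in reverse).

ΔG = 4.42 kJ/mol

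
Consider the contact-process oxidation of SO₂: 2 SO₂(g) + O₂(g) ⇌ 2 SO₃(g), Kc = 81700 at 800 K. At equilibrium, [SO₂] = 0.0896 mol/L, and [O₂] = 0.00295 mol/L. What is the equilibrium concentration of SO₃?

[SO₃] = 1.39 mol/L

At equilibrium, Kc = [SO₃]² / ([SO₂]²·[O₂]) = 81700.
([SO₃])² / ((0.0896)²·(0.00295)) = 81700
[SO₃]² = 1.93 ⇒ [SO₃] = 1.39 mol/L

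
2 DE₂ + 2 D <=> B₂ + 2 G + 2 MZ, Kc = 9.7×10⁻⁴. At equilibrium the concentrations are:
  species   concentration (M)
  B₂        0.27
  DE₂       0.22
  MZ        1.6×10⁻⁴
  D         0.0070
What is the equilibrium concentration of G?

At equilibrium, Kc = [B₂]·[G]²·[MZ]² / ([DE₂]²·[D]²) = 9.7×10⁻⁴.
(0.27)·([G])²·(1.6×10⁻⁴)² / ((0.22)²·(0.0070)²) = 9.7×10⁻⁴
[G]² = 0.333 ⇒ [G] = 0.58 M

[G] = 0.58 M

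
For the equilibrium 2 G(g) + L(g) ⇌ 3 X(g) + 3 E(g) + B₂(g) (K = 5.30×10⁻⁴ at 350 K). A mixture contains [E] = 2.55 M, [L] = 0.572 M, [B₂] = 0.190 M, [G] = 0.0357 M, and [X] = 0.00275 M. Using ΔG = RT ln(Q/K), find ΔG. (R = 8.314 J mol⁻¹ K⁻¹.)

Q = [X]³·[E]³·[B₂] / ([G]²·[L]) = (0.00275)³·(2.55)³·(0.190) / ((0.0357)²·(0.572)) = 8.99×10⁻⁵
ΔG = RT ln(Q/K) = (8.314 J mol⁻¹ K⁻¹)(350 K) × ln(8.99×10⁻⁵/5.30×10⁻⁴)
   = (2.910 kJ/mol)(-1.774) = -5.16 kJ/mol
ΔG < 0, so the forward reaction is spontaneous (proceeds forward).

ΔG = -5.16 kJ/mol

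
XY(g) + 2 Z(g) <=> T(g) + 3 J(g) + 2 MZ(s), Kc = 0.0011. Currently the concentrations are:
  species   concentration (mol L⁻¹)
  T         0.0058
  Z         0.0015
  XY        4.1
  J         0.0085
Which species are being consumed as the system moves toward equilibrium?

(MZ is a pure solid — omitted from Qc.)
Qc = [T]·[J]³ / ([XY]·[Z]²) = (0.0058)·(0.0085)³ / ((4.1)·(0.0015)²) = 3.9×10⁻⁴
Qc = 3.9×10⁻⁴ < Kc = 0.0011: net forward reaction.

XY, Z (reactants)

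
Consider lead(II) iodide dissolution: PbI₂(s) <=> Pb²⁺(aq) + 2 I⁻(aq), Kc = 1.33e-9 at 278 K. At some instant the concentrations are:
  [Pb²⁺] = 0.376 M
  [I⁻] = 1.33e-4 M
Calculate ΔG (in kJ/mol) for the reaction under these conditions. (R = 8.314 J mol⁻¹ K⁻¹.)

ΔG = 3.72 kJ/mol

(PbI₂ is a pure solid — omitted from Qc.)
Qc = [Pb²⁺]·[I⁻]² = (0.376)·(1.33e-4)² = 6.65e-9
ΔG = RT ln(Qc/Kc) = (8.314 J mol⁻¹ K⁻¹)(278 K) × ln(6.65e-9/1.33e-9)
   = (2.311 kJ/mol)(1.609) = 3.72 kJ/mol
ΔG > 0, so the forward reaction is non-spontaneous (proceeds in reverse).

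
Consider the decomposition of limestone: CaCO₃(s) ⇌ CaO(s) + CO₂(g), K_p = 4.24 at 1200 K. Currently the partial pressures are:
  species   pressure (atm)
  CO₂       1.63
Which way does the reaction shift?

toward products

(CaCO₃, CaO are pure solids — omitted from Q_p.)
Q_p = P(CO₂) = 1.63
Q_p = 1.63 < K_p = 4.24, so the forward reaction proceeds.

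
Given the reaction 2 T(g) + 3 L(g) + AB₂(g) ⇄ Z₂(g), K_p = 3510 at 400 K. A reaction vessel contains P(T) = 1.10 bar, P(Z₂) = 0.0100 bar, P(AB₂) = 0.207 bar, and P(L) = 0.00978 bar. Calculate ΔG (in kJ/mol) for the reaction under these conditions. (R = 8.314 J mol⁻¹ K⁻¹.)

Q_p = P(Z₂) / (P(T)²·P(L)³·P(AB₂)) = (0.0100) / ((1.10)²·(0.00978)³·(0.207)) = 42700
ΔG = RT ln(Q_p/K_p) = (8.314 J mol⁻¹ K⁻¹)(400 K) × ln(42700/3510)
   = (3.326 kJ/mol)(2.499) = 8.31 kJ/mol
ΔG > 0, so the forward reaction is non-spontaneous (proceeds in reverse).

ΔG = 8.31 kJ/mol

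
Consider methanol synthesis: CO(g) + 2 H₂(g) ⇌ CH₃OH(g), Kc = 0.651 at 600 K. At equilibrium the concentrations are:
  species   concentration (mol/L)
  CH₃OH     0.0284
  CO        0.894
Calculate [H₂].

At equilibrium, Kc = [CH₃OH] / ([CO]·[H₂]²) = 0.651.
(0.0284) / ((0.894)·([H₂])²) = 0.651
[H₂]² = 0.0488 ⇒ [H₂] = 0.221 mol/L

[H₂] = 0.221 mol/L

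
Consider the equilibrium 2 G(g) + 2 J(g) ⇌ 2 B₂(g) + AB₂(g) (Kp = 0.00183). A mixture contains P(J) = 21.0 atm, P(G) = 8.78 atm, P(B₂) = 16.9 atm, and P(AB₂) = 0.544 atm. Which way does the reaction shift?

Qp = P(B₂)²·P(AB₂) / (P(G)²·P(J)²) = (16.9)²·(0.544) / ((8.78)²·(21.0)²) = 0.00457
Qp = 0.00457 > Kp = 0.00183, so the reverse reaction proceeds.

toward reactants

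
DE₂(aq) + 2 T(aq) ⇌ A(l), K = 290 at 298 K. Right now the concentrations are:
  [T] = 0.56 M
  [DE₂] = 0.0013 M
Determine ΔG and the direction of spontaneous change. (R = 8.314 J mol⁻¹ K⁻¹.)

(A is a pure liquid — omitted from Q.)
Q = 1 / ([DE₂]·[T]²) = 1 / ((0.0013)·(0.56)²) = 2450
ΔG = RT ln(Q/K) = (8.314 J mol⁻¹ K⁻¹)(298 K) × ln(2450/290)
   = (2.478 kJ/mol)(2.134) = 5.29 kJ/mol
ΔG > 0, so the forward reaction is non-spontaneous (proceeds in reverse).

ΔG = 5.29 kJ/mol; the forward reaction is non-spontaneous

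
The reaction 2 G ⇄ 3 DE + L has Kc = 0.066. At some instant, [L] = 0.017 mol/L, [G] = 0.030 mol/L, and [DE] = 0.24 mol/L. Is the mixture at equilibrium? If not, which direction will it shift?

no; Q > K, reaction proceeds in reverse

Qc = [DE]³·[L] / [G]² = (0.24)³·(0.017) / (0.030)² = 0.26
Qc = 0.26 > Kc = 0.066: net reverse reaction.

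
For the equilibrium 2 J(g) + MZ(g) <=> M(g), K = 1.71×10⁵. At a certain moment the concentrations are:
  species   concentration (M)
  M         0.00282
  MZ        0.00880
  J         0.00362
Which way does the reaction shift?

to the right

Q = [M] / ([J]²·[MZ]) = (0.00282) / ((0.00362)²·(0.00880)) = 24500
Q = 24500 < K = 1.71×10⁵, so the forward reaction proceeds.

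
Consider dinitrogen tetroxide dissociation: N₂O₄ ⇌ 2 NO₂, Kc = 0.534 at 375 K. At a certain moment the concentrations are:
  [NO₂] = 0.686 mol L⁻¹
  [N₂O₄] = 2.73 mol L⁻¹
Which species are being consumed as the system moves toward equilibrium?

Qc = [NO₂]² / [N₂O₄] = (0.686)² / (2.73) = 0.172
Qc = 0.172 < Kc = 0.534: net forward reaction.

N₂O₄ (reactants)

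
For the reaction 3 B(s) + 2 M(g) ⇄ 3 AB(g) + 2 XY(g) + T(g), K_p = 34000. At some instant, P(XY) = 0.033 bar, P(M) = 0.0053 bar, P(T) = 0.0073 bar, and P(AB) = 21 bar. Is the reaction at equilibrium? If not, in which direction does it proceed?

(B is a pure solid — omitted from Q_p.)
Q_p = P(AB)³·P(XY)²·P(T) / P(M)² = (21)³·(0.033)²·(0.0073) / (0.0053)² = 2600
Q_p = 2600 < K_p = 34000, so the forward reaction proceeds.

forward (toward products)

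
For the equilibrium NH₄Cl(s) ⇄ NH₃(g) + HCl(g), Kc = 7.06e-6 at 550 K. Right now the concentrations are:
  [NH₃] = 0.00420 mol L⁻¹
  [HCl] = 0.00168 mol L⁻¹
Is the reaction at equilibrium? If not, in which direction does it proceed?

(NH₄Cl is a pure solid — omitted from Qc.)
Qc = [NH₃]·[HCl] = (0.00420)·(0.00168) = 7.06e-6
Qc = 7.06e-6 = Kc, so the system is already at equilibrium.

neither direction; the system is at equilibrium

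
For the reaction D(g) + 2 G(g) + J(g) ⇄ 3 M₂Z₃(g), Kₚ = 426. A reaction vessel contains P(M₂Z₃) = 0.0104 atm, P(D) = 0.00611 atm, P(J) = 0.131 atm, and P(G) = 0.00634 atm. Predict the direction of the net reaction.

in the forward direction

Qₚ = P(M₂Z₃)³ / (P(D)·P(G)²·P(J)) = (0.0104)³ / ((0.00611)·(0.00634)²·(0.131)) = 35.0
Qₚ = 35.0 < Kₚ = 426, so the forward reaction proceeds.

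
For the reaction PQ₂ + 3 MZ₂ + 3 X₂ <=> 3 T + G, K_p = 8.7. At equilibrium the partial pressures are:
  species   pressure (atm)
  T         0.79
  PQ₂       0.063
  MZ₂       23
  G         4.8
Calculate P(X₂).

P(X₂) = 0.071 atm

At equilibrium, K_p = P(T)³·P(G) / (P(PQ₂)·P(MZ₂)³·P(X₂)³) = 8.7.
(0.79)³·(4.8) / ((0.063)·(23)³·(P(X₂))³) = 8.7
P(X₂)³ = 3.55×10⁻⁴ ⇒ P(X₂) = 0.071 atm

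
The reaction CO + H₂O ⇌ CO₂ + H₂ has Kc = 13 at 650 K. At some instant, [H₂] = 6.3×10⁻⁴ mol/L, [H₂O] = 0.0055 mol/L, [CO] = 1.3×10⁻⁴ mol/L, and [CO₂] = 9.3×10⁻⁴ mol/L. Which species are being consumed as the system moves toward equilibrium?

Qc = [CO₂]·[H₂] / ([CO]·[H₂O]) = (9.3×10⁻⁴)·(6.3×10⁻⁴) / ((1.3×10⁻⁴)·(0.0055)) = 0.82
Qc = 0.82 < Kc = 13: net forward reaction.

CO, H₂O (reactants)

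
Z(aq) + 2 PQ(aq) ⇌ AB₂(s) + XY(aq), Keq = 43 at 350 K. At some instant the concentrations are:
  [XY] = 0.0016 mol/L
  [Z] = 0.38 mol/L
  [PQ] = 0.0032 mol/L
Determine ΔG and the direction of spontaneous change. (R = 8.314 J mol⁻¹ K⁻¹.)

ΔG = 6.57 kJ/mol; the forward reaction is non-spontaneous

(AB₂ is a pure solid — omitted from Q.)
Q = [XY] / ([Z]·[PQ]²) = (0.0016) / ((0.38)·(0.0032)²) = 411
ΔG = RT ln(Q/Keq) = (8.314 J mol⁻¹ K⁻¹)(350 K) × ln(411/43)
   = (2.910 kJ/mol)(2.257) = 6.57 kJ/mol
ΔG > 0, so the forward reaction is non-spontaneous (proceeds in reverse).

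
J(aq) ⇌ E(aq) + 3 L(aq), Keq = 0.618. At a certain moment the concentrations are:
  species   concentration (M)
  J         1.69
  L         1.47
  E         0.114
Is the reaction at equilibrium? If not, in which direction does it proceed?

Q = [E]·[L]³ / [J] = (0.114)·(1.47)³ / (1.69) = 0.214
Q = 0.214 < Keq = 0.618, so the forward reaction proceeds.

to the right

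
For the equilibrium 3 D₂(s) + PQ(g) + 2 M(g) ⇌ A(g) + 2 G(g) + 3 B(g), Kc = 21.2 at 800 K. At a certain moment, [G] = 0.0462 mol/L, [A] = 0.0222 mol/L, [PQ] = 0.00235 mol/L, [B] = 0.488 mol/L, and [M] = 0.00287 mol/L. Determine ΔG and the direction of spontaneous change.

ΔG = 17.3 kJ/mol; the forward reaction is non-spontaneous

(D₂ is a pure solid — omitted from Qc.)
Qc = [A]·[G]²·[B]³ / ([PQ]·[M]²) = (0.0222)·(0.0462)²·(0.488)³ / ((0.00235)·(0.00287)²) = 284
ΔG = RT ln(Qc/Kc) = (8.314 J mol⁻¹ K⁻¹)(800 K) × ln(284/21.2)
   = (6.651 kJ/mol)(2.595) = 17.3 kJ/mol
ΔG > 0, so the forward reaction is non-spontaneous (proceeds in reverse).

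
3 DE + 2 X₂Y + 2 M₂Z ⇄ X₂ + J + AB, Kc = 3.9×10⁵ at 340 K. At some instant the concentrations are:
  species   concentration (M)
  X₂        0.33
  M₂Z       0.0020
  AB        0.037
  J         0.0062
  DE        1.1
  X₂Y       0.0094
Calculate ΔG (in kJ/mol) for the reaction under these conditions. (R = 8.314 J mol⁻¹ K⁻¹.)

ΔG = -2.50 kJ/mol

Qc = [X₂]·[J]·[AB] / ([DE]³·[X₂Y]²·[M₂Z]²) = (0.33)·(0.0062)·(0.037) / ((1.1)³·(0.0094)²·(0.0020)²) = 1.61×10⁵
ΔG = RT ln(Qc/Kc) = (8.314 J mol⁻¹ K⁻¹)(340 K) × ln(1.61×10⁵/3.9×10⁵)
   = (2.827 kJ/mol)(-0.8847) = -2.50 kJ/mol
ΔG < 0, so the forward reaction is spontaneous (proceeds forward).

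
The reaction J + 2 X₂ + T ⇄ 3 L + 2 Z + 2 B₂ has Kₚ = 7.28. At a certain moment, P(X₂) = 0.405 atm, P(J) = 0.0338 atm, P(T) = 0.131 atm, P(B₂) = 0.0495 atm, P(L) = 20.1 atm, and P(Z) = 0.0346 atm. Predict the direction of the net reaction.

Qₚ = P(L)³·P(Z)²·P(B₂)² / (P(J)·P(X₂)²·P(T)) = (20.1)³·(0.0346)²·(0.0495)² / ((0.0338)·(0.405)²·(0.131)) = 32.8
Qₚ = 32.8 > Kₚ = 7.28, so the reverse reaction proceeds.

in the reverse direction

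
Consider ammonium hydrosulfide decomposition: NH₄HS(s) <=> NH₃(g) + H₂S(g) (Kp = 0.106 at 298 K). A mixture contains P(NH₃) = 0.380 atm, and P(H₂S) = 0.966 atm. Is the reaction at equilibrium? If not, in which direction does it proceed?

(NH₄HS is a pure solid — omitted from Qp.)
Qp = P(NH₃)·P(H₂S) = (0.380)·(0.966) = 0.367
Qp = 0.367 > Kp = 0.106, so the reverse reaction proceeds.

in the reverse direction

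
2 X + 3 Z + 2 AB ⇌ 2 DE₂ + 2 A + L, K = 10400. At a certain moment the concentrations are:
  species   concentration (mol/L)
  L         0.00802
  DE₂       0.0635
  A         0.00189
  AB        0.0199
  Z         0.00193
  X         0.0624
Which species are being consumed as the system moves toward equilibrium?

Q = [DE₂]²·[A]²·[L] / ([X]²·[Z]³·[AB]²) = (0.0635)²·(0.00189)²·(0.00802) / ((0.0624)²·(0.00193)³·(0.0199)²) = 10400
Q = 10400 = K; the system is at equilibrium.

none (at equilibrium)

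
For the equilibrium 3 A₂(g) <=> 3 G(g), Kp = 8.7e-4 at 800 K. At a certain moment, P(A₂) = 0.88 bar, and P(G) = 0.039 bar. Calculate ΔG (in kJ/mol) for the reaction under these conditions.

Qp = P(G)³ / P(A₂)³ = (0.039)³ / (0.88)³ = 8.70e-5
ΔG = RT ln(Qp/Kp) = (8.314 J mol⁻¹ K⁻¹)(800 K) × ln(8.70e-5/8.7e-4)
   = (6.651 kJ/mol)(-2.303) = -15.3 kJ/mol
ΔG < 0, so the forward reaction is spontaneous (proceeds forward).

ΔG = -15.3 kJ/mol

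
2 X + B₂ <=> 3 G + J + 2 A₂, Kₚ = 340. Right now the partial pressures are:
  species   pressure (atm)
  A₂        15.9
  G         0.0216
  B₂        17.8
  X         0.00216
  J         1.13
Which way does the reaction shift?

Qₚ = P(G)³·P(J)·P(A₂)² / (P(X)²·P(B₂)) = (0.0216)³·(1.13)·(15.9)² / ((0.00216)²·(17.8)) = 34.7
Qₚ = 34.7 < Kₚ = 340, so the forward reaction proceeds.

toward products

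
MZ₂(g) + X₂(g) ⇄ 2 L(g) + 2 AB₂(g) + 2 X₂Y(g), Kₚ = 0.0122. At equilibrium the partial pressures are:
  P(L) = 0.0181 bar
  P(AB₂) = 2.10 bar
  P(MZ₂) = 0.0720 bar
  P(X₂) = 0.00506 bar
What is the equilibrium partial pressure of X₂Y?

At equilibrium, Kₚ = P(L)²·P(AB₂)²·P(X₂Y)² / (P(MZ₂)·P(X₂)) = 0.0122.
(0.0181)²·(2.10)²·(P(X₂Y))² / ((0.0720)·(0.00506)) = 0.0122
P(X₂Y)² = 0.00308 ⇒ P(X₂Y) = 0.0555 bar

P(X₂Y) = 0.0555 bar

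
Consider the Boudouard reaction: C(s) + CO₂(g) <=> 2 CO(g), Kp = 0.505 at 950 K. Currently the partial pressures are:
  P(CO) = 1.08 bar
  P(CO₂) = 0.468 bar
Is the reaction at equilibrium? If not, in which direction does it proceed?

reverse (toward reactants)

(C is a pure solid — omitted from Qp.)
Qp = P(CO)² / P(CO₂) = (1.08)² / (0.468) = 2.49
Qp = 2.49 > Kp = 0.505, so the reverse reaction proceeds.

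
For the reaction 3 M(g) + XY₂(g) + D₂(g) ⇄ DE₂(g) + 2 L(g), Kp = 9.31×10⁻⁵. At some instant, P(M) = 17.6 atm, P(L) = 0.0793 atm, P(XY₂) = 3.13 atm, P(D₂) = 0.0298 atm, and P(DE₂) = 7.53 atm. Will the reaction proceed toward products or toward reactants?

Qp = P(DE₂)·P(L)² / (P(M)³·P(XY₂)·P(D₂)) = (7.53)·(0.0793)² / ((17.6)³·(3.13)·(0.0298)) = 9.31×10⁻⁵
Qp = 9.31×10⁻⁵ = Kp, so the system is already at equilibrium.

at equilibrium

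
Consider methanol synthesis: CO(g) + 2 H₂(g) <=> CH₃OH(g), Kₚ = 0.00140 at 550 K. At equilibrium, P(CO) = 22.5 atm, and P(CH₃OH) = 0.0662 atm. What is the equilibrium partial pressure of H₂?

At equilibrium, Kₚ = P(CH₃OH) / (P(CO)·P(H₂)²) = 0.00140.
(0.0662) / ((22.5)·(P(H₂))²) = 0.00140
P(H₂)² = 2.10 ⇒ P(H₂) = 1.45 atm

P(H₂) = 1.45 atm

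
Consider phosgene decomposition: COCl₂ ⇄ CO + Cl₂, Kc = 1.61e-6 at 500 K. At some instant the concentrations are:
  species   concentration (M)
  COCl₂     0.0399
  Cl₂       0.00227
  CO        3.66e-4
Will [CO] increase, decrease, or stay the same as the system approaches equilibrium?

Qc = [CO]·[Cl₂] / [COCl₂] = (3.66e-4)·(0.00227) / (0.0399) = 2.08e-5
Qc = 2.08e-5 > Kc = 1.61e-6: net reverse reaction.
CO is a product, so it decreases.

decrease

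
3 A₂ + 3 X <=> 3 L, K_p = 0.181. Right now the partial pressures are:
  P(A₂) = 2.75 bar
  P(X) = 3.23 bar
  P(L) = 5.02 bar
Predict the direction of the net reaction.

Q_p = P(L)³ / (P(A₂)³·P(X)³) = (5.02)³ / ((2.75)³·(3.23)³) = 0.181
Q_p = 0.181 = K_p, so the system is already at equilibrium.

no net change (already at equilibrium)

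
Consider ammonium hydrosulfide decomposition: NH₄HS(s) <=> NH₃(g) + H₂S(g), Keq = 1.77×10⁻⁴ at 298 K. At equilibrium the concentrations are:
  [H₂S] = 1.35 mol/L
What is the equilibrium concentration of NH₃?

(NH₄HS is a pure solid — omitted from Keq.)
At equilibrium, Keq = [NH₃]·[H₂S] = 1.77×10⁻⁴.
([NH₃])·(1.35) = 1.77×10⁻⁴
[NH₃] = 1.31×10⁻⁴ mol/L

[NH₃] = 1.31×10⁻⁴ mol/L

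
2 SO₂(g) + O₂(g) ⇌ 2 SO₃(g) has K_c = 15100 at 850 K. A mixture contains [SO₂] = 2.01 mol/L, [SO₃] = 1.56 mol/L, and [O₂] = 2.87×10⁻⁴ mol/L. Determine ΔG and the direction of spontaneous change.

Q_c = [SO₃]² / ([SO₂]²·[O₂]) = (1.56)² / ((2.01)²·(2.87×10⁻⁴)) = 2100
ΔG = RT ln(Q_c/K_c) = (8.314 J mol⁻¹ K⁻¹)(850 K) × ln(2100/15100)
   = (7.067 kJ/mol)(-1.973) = -13.9 kJ/mol
ΔG < 0, so the forward reaction is spontaneous (proceeds forward).

ΔG = -13.9 kJ/mol; the forward reaction is spontaneous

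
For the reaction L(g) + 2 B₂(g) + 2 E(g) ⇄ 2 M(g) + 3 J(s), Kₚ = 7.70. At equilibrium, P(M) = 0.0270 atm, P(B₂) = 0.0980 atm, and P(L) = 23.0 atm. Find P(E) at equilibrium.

(J is a pure solid — omitted from Kₚ.)
At equilibrium, Kₚ = P(M)² / (P(L)·P(B₂)²·P(E)²) = 7.70.
(0.0270)² / ((23.0)·(0.0980)²·(P(E))²) = 7.70
P(E)² = 4.29e-4 ⇒ P(E) = 0.0207 atm

P(E) = 0.0207 atm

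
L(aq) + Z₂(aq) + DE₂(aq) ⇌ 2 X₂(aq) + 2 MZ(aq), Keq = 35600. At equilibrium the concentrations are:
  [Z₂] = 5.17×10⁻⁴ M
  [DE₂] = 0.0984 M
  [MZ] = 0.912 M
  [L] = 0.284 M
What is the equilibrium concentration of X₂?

[X₂] = 0.786 M

At equilibrium, Keq = [X₂]²·[MZ]² / ([L]·[Z₂]·[DE₂]) = 35600.
([X₂])²·(0.912)² / ((0.284)·(5.17×10⁻⁴)·(0.0984)) = 35600
[X₂]² = 0.618 ⇒ [X₂] = 0.786 M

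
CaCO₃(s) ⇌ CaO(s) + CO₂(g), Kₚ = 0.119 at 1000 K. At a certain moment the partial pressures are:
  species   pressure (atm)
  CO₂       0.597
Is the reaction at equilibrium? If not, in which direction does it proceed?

(CaCO₃, CaO are pure solids — omitted from Qₚ.)
Qₚ = P(CO₂) = 0.597
Qₚ = 0.597 > Kₚ = 0.119, so the reverse reaction proceeds.

to the left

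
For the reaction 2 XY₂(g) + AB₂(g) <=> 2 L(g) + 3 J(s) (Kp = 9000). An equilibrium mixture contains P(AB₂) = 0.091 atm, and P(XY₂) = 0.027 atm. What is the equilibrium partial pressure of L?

P(L) = 0.77 atm

(J is a pure solid — omitted from Kp.)
At equilibrium, Kp = P(L)² / (P(XY₂)²·P(AB₂)) = 9000.
(P(L))² / ((0.027)²·(0.091)) = 9000
P(L)² = 0.597 ⇒ P(L) = 0.77 atm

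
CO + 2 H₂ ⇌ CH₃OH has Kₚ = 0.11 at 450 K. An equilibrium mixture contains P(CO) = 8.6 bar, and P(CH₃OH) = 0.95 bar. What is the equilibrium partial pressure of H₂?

At equilibrium, Kₚ = P(CH₃OH) / (P(CO)·P(H₂)²) = 0.11.
(0.95) / ((8.6)·(P(H₂))²) = 0.11
P(H₂)² = 1.00 ⇒ P(H₂) = 1.0 bar

P(H₂) = 1.0 bar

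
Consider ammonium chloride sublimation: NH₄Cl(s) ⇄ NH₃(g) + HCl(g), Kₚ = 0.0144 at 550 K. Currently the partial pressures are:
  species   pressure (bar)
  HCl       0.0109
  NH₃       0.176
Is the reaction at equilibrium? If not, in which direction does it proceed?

to the right

(NH₄Cl is a pure solid — omitted from Qₚ.)
Qₚ = P(NH₃)·P(HCl) = (0.176)·(0.0109) = 0.00192
Qₚ = 0.00192 < Kₚ = 0.0144, so the forward reaction proceeds.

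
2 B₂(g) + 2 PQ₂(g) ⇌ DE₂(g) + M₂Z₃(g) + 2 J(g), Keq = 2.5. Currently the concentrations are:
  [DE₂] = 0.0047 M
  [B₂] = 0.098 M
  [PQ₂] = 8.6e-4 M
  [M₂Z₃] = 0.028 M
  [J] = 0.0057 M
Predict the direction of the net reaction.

toward products

Q = [DE₂]·[M₂Z₃]·[J]² / ([B₂]²·[PQ₂]²) = (0.0047)·(0.028)·(0.0057)² / ((0.098)²·(8.6e-4)²) = 0.60
Q = 0.60 < Keq = 2.5, so the forward reaction proceeds.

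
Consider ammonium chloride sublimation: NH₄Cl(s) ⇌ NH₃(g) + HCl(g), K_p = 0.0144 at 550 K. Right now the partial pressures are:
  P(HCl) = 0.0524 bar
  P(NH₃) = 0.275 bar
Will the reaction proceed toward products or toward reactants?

no net change (already at equilibrium)

(NH₄Cl is a pure solid — omitted from Q_p.)
Q_p = P(NH₃)·P(HCl) = (0.275)·(0.0524) = 0.0144
Q_p = 0.0144 = K_p, so the system is already at equilibrium.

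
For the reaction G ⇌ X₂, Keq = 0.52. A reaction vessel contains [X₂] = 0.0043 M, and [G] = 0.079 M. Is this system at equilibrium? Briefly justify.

Q = [X₂] / [G] = (0.0043) / (0.079) = 0.054
Q = 0.054 < Keq = 0.52: net forward reaction.

no; Q < K, reaction proceeds forward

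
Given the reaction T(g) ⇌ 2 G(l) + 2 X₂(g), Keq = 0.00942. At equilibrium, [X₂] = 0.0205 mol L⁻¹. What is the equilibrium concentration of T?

[T] = 0.0446 mol L⁻¹

(G is a pure liquid — omitted from Keq.)
At equilibrium, Keq = [X₂]² / [T] = 0.00942.
(0.0205)² / ([T]) = 0.00942
[T] = 0.0446 mol L⁻¹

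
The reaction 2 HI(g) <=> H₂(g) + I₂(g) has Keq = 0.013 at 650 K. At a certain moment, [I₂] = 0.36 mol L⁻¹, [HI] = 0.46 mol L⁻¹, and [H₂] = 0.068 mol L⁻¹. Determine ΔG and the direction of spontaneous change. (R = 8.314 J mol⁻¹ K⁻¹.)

ΔG = 11.8 kJ/mol; the forward reaction is non-spontaneous

Q = [H₂]·[I₂] / [HI]² = (0.068)·(0.36) / (0.46)² = 0.116
ΔG = RT ln(Q/Keq) = (8.314 J mol⁻¹ K⁻¹)(650 K) × ln(0.116/0.013)
   = (5.404 kJ/mol)(2.189) = 11.8 kJ/mol
ΔG > 0, so the forward reaction is non-spontaneous (proceeds in reverse).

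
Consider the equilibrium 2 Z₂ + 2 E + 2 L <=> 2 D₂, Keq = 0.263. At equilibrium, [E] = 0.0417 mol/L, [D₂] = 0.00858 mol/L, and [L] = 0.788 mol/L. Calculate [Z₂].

At equilibrium, Keq = [D₂]² / ([Z₂]²·[E]²·[L]²) = 0.263.
(0.00858)² / (([Z₂])²·(0.0417)²·(0.788)²) = 0.263
[Z₂]² = 0.259 ⇒ [Z₂] = 0.509 mol/L

[Z₂] = 0.509 mol/L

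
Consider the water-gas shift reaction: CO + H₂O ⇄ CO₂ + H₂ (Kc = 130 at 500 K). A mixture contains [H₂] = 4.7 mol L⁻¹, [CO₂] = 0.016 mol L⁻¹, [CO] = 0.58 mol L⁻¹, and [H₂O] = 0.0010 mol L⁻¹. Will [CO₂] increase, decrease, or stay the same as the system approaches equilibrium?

stay the same

Qc = [CO₂]·[H₂] / ([CO]·[H₂O]) = (0.016)·(4.7) / ((0.58)·(0.0010)) = 130
Qc = 130 = Kc; the system is at equilibrium.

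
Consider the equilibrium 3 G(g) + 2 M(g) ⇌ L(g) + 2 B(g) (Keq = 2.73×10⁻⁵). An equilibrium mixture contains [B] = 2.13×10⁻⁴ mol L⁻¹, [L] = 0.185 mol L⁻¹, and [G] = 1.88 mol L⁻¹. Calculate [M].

[M] = 0.00680 mol L⁻¹

At equilibrium, Keq = [L]·[B]² / ([G]³·[M]²) = 2.73×10⁻⁵.
(0.185)·(2.13×10⁻⁴)² / ((1.88)³·([M])²) = 2.73×10⁻⁵
[M]² = 4.63×10⁻⁵ ⇒ [M] = 0.00680 mol L⁻¹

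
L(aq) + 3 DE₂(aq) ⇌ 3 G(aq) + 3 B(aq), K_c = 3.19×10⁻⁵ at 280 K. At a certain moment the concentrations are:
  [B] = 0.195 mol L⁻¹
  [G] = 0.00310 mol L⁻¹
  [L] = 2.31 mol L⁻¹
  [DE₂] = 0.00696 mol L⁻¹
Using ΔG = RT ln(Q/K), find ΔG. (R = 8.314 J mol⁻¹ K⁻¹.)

Q_c = [G]³·[B]³ / ([L]·[DE₂]³) = (0.00310)³·(0.195)³ / ((2.31)·(0.00696)³) = 2.84×10⁻⁴
ΔG = RT ln(Q_c/K_c) = (8.314 J mol⁻¹ K⁻¹)(280 K) × ln(2.84×10⁻⁴/3.19×10⁻⁵)
   = (2.328 kJ/mol)(2.186) = 5.09 kJ/mol
ΔG > 0, so the forward reaction is non-spontaneous (proceeds in reverse).

ΔG = 5.09 kJ/mol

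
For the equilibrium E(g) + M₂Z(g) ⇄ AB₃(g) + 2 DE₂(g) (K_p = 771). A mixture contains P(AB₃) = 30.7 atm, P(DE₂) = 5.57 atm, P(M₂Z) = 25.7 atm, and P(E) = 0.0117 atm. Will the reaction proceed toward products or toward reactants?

in the reverse direction

Q_p = P(AB₃)·P(DE₂)² / (P(E)·P(M₂Z)) = (30.7)·(5.57)² / ((0.0117)·(25.7)) = 3170
Q_p = 3170 > K_p = 771, so the reverse reaction proceeds.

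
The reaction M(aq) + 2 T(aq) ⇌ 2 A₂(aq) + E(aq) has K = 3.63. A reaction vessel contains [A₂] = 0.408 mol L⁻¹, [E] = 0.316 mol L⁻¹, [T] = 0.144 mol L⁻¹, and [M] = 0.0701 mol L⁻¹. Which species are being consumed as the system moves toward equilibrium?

A₂, E (products)

Q = [A₂]²·[E] / ([M]·[T]²) = (0.408)²·(0.316) / ((0.0701)·(0.144)²) = 36.2
Q = 36.2 > K = 3.63: net reverse reaction.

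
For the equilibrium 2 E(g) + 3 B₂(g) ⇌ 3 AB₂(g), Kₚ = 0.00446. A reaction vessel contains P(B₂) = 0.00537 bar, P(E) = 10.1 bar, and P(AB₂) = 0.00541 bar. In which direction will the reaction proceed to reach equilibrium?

to the left

Qₚ = P(AB₂)³ / (P(E)²·P(B₂)³) = (0.00541)³ / ((10.1)²·(0.00537)³) = 0.0100
Qₚ = 0.0100 > Kₚ = 0.00446, so the reverse reaction proceeds.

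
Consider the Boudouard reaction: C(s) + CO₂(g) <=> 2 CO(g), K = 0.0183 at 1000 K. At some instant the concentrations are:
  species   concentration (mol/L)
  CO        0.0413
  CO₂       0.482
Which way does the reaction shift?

(C is a pure solid — omitted from Q.)
Q = [CO]² / [CO₂] = (0.0413)² / (0.482) = 0.00354
Q = 0.00354 < K = 0.0183, so the forward reaction proceeds.

in the forward direction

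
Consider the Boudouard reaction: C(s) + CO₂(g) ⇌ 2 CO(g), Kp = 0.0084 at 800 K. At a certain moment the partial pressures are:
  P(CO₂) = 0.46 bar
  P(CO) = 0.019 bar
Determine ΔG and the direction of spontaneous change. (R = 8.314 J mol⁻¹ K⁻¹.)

ΔG = -15.8 kJ/mol; the forward reaction is spontaneous

(C is a pure solid — omitted from Qp.)
Qp = P(CO)² / P(CO₂) = (0.019)² / (0.46) = 7.85×10⁻⁴
ΔG = RT ln(Qp/Kp) = (8.314 J mol⁻¹ K⁻¹)(800 K) × ln(7.85×10⁻⁴/0.0084)
   = (6.651 kJ/mol)(-2.370) = -15.8 kJ/mol
ΔG < 0, so the forward reaction is spontaneous (proceeds forward).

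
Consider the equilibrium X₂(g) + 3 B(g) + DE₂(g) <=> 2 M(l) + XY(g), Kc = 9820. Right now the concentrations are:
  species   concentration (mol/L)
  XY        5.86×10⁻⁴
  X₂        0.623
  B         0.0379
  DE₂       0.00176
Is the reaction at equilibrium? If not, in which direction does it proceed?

(M is a pure liquid — omitted from Qc.)
Qc = [XY] / ([X₂]·[B]³·[DE₂]) = (5.86×10⁻⁴) / ((0.623)·(0.0379)³·(0.00176)) = 9820
Qc = 9820 = Kc, so the system is already at equilibrium.

no net change (already at equilibrium)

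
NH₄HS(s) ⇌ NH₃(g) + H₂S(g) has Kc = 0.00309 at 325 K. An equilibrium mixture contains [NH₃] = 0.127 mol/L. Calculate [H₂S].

[H₂S] = 0.0243 mol/L

(NH₄HS is a pure solid — omitted from Kc.)
At equilibrium, Kc = [NH₃]·[H₂S] = 0.00309.
(0.127)·([H₂S]) = 0.00309
[H₂S] = 0.0243 mol/L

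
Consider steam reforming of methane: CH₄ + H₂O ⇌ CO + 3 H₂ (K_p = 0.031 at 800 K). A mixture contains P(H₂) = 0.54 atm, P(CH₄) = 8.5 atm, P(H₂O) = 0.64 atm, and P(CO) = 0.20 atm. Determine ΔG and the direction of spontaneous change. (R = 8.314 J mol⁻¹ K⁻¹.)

ΔG = -11.2 kJ/mol; the forward reaction is spontaneous

Q_p = P(CO)·P(H₂)³ / (P(CH₄)·P(H₂O)) = (0.20)·(0.54)³ / ((8.5)·(0.64)) = 0.00579
ΔG = RT ln(Q_p/K_p) = (8.314 J mol⁻¹ K⁻¹)(800 K) × ln(0.00579/0.031)
   = (6.651 kJ/mol)(-1.678) = -11.2 kJ/mol
ΔG < 0, so the forward reaction is spontaneous (proceeds forward).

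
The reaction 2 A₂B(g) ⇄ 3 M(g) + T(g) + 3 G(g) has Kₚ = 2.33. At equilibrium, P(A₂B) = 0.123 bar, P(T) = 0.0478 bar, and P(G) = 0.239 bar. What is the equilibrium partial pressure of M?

At equilibrium, Kₚ = P(M)³·P(T)·P(G)³ / P(A₂B)² = 2.33.
(P(M))³·(0.0478)·(0.239)³ / (0.123)² = 2.33
P(M)³ = 54.0 ⇒ P(M) = 3.78 bar

P(M) = 3.78 bar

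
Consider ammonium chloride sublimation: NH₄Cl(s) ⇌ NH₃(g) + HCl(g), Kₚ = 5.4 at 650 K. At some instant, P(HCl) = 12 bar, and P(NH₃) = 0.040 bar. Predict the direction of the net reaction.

(NH₄Cl is a pure solid — omitted from Qₚ.)
Qₚ = P(NH₃)·P(HCl) = (0.040)·(12) = 0.48
Qₚ = 0.48 < Kₚ = 5.4, so the forward reaction proceeds.

to the right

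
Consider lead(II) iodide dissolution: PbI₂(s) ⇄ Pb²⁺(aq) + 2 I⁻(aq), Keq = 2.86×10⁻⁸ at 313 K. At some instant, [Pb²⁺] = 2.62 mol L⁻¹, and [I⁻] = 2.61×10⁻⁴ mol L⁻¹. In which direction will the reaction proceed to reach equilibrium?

(PbI₂ is a pure solid — omitted from Q.)
Q = [Pb²⁺]·[I⁻]² = (2.62)·(2.61×10⁻⁴)² = 1.78×10⁻⁷
Q = 1.78×10⁻⁷ > Keq = 2.86×10⁻⁸, so the reverse reaction proceeds.

in the reverse direction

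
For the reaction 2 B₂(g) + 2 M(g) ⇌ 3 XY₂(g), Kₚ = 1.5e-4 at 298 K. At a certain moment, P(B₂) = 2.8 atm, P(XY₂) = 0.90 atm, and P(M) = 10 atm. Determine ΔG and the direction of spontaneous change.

ΔG = 4.52 kJ/mol; the forward reaction is non-spontaneous

Qₚ = P(XY₂)³ / (P(B₂)²·P(M)²) = (0.90)³ / ((2.8)²·(10)²) = 9.30e-4
ΔG = RT ln(Qₚ/Kₚ) = (8.314 J mol⁻¹ K⁻¹)(298 K) × ln(9.30e-4/1.5e-4)
   = (2.478 kJ/mol)(1.825) = 4.52 kJ/mol
ΔG > 0, so the forward reaction is non-spontaneous (proceeds in reverse).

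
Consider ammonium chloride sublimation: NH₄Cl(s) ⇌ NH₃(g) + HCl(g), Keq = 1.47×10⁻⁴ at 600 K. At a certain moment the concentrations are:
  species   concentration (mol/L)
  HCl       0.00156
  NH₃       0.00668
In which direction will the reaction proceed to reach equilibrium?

in the forward direction

(NH₄Cl is a pure solid — omitted from Q.)
Q = [NH₃]·[HCl] = (0.00668)·(0.00156) = 1.04×10⁻⁵
Q = 1.04×10⁻⁵ < Keq = 1.47×10⁻⁴, so the forward reaction proceeds.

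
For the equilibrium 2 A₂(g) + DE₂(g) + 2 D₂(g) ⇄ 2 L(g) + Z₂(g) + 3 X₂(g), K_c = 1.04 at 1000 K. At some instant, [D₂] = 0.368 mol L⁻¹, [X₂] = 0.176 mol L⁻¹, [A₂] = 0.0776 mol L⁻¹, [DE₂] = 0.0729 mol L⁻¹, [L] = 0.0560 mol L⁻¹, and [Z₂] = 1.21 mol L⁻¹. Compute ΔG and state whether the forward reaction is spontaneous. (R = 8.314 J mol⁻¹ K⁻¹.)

Q_c = [L]²·[Z₂]·[X₂]³ / ([A₂]²·[DE₂]·[D₂]²) = (0.0560)²·(1.21)·(0.176)³ / ((0.0776)²·(0.0729)·(0.368)²) = 0.348
ΔG = RT ln(Q_c/K_c) = (8.314 J mol⁻¹ K⁻¹)(1000 K) × ln(0.348/1.04)
   = (8.314 kJ/mol)(-1.095) = -9.10 kJ/mol
ΔG < 0, so the forward reaction is spontaneous (proceeds forward).

ΔG = -9.10 kJ/mol; the forward reaction is spontaneous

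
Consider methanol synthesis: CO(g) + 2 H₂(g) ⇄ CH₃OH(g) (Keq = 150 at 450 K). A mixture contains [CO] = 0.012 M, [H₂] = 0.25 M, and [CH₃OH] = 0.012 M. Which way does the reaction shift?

Q = [CH₃OH] / ([CO]·[H₂]²) = (0.012) / ((0.012)·(0.25)²) = 16
Q = 16 < Keq = 150, so the forward reaction proceeds.

in the forward direction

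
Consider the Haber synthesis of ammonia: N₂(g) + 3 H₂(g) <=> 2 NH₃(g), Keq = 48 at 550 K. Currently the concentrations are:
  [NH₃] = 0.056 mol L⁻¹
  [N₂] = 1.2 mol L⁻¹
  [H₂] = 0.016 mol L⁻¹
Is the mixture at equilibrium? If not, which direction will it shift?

Q = [NH₃]² / ([N₂]·[H₂]³) = (0.056)² / ((1.2)·(0.016)³) = 640
Q = 640 > Keq = 48: net reverse reaction.

no; Q > K, reaction proceeds in reverse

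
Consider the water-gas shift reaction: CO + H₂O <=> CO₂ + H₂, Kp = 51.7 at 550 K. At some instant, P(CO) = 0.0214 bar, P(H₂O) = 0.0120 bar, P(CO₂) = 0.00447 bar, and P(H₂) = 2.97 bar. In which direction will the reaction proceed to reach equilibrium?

Qp = P(CO₂)·P(H₂) / (P(CO)·P(H₂O)) = (0.00447)·(2.97) / ((0.0214)·(0.0120)) = 51.7
Qp = 51.7 = Kp, so the system is already at equilibrium.

at equilibrium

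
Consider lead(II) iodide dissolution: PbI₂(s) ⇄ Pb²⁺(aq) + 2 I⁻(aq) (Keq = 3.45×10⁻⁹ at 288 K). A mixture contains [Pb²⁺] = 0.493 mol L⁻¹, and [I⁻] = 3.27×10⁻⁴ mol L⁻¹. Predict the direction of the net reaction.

(PbI₂ is a pure solid — omitted from Q.)
Q = [Pb²⁺]·[I⁻]² = (0.493)·(3.27×10⁻⁴)² = 5.27×10⁻⁸
Q = 5.27×10⁻⁸ > Keq = 3.45×10⁻⁹, so the reverse reaction proceeds.

toward reactants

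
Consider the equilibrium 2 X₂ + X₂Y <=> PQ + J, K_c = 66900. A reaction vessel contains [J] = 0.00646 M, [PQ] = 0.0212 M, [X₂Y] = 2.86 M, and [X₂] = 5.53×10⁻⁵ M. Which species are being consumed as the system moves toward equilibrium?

Q_c = [PQ]·[J] / ([X₂]²·[X₂Y]) = (0.0212)·(0.00646) / ((5.53×10⁻⁵)²·(2.86)) = 15700
Q_c = 15700 < K_c = 66900: net forward reaction.

X₂, X₂Y (reactants)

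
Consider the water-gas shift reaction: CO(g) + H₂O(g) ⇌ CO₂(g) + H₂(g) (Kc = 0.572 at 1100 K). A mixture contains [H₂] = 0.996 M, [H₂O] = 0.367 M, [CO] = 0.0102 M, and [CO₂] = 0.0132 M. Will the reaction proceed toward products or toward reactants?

Qc = [CO₂]·[H₂] / ([CO]·[H₂O]) = (0.0132)·(0.996) / ((0.0102)·(0.367)) = 3.51
Qc = 3.51 > Kc = 0.572, so the reverse reaction proceeds.

in the reverse direction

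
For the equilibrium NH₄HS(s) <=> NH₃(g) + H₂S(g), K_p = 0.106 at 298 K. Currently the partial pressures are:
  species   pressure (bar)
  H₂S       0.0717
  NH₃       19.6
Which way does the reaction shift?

toward reactants

(NH₄HS is a pure solid — omitted from Q_p.)
Q_p = P(NH₃)·P(H₂S) = (19.6)·(0.0717) = 1.41
Q_p = 1.41 > K_p = 0.106, so the reverse reaction proceeds.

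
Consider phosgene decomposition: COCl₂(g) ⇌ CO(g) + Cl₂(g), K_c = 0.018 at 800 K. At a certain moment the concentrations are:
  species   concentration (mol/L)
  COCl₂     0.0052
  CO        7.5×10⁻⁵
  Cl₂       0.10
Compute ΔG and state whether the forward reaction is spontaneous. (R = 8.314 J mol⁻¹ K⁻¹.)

Q_c = [CO]·[Cl₂] / [COCl₂] = (7.5×10⁻⁵)·(0.10) / (0.0052) = 0.00144
ΔG = RT ln(Q_c/K_c) = (8.314 J mol⁻¹ K⁻¹)(800 K) × ln(0.00144/0.018)
   = (6.651 kJ/mol)(-2.526) = -16.8 kJ/mol
ΔG < 0, so the forward reaction is spontaneous (proceeds forward).

ΔG = -16.8 kJ/mol; the forward reaction is spontaneous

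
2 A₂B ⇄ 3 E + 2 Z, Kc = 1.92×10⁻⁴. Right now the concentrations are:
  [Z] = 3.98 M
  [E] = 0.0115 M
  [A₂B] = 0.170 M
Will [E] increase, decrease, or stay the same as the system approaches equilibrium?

Qc = [E]³·[Z]² / [A₂B]² = (0.0115)³·(3.98)² / (0.170)² = 8.34×10⁻⁴
Qc = 8.34×10⁻⁴ > Kc = 1.92×10⁻⁴: net reverse reaction.
E is a product, so it decreases.

decrease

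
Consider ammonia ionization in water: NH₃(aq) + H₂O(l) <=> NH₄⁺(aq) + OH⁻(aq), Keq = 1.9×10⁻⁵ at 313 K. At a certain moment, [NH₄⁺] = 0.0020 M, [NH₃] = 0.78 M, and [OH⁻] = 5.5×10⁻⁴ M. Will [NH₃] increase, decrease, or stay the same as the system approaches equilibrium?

(H₂O is a pure liquid — omitted from Q.)
Q = [NH₄⁺]·[OH⁻] / [NH₃] = (0.0020)·(5.5×10⁻⁴) / (0.78) = 1.4×10⁻⁶
Q = 1.4×10⁻⁶ < Keq = 1.9×10⁻⁵: net forward reaction.
NH₃ is a reactant, so it decreases.

decrease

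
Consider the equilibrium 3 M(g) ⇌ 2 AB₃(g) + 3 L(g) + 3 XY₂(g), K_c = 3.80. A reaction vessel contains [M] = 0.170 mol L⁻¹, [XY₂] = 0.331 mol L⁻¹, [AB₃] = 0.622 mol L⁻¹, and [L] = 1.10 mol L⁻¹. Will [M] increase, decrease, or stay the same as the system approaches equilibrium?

Q_c = [AB₃]²·[L]³·[XY₂]³ / [M]³ = (0.622)²·(1.10)³·(0.331)³ / (0.170)³ = 3.80
Q_c = 3.80 = K_c; the system is at equilibrium.

stay the same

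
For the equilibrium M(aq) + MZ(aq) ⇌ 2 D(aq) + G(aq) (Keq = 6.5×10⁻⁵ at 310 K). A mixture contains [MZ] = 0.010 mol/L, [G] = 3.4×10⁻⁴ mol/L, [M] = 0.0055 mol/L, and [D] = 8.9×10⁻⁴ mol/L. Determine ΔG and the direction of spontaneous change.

Q = [D]²·[G] / ([M]·[MZ]) = (8.9×10⁻⁴)²·(3.4×10⁻⁴) / ((0.0055)·(0.010)) = 4.90×10⁻⁶
ΔG = RT ln(Q/Keq) = (8.314 J mol⁻¹ K⁻¹)(310 K) × ln(4.90×10⁻⁶/6.5×10⁻⁵)
   = (2.577 kJ/mol)(-2.585) = -6.66 kJ/mol
ΔG < 0, so the forward reaction is spontaneous (proceeds forward).

ΔG = -6.66 kJ/mol; the forward reaction is spontaneous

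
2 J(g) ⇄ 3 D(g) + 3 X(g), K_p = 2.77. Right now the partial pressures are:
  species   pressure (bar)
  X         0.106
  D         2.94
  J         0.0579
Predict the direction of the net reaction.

Q_p = P(D)³·P(X)³ / P(J)² = (2.94)³·(0.106)³ / (0.0579)² = 9.03
Q_p = 9.03 > K_p = 2.77, so the reverse reaction proceeds.

in the reverse direction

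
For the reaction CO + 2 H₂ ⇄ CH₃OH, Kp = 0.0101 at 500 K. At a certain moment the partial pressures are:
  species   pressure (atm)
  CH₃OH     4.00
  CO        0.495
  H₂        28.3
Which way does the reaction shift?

Qp = P(CH₃OH) / (P(CO)·P(H₂)²) = (4.00) / ((0.495)·(28.3)²) = 0.0101
Qp = 0.0101 = Kp, so the system is already at equilibrium.

no net change (already at equilibrium)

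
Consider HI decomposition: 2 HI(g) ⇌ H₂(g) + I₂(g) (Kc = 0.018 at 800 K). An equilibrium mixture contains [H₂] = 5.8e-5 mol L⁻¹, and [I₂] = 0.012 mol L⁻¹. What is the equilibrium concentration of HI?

At equilibrium, Kc = [H₂]·[I₂] / [HI]² = 0.018.
(5.8e-5)·(0.012) / ([HI])² = 0.018
[HI]² = 3.87e-5 ⇒ [HI] = 0.0062 mol L⁻¹

[HI] = 0.0062 mol L⁻¹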